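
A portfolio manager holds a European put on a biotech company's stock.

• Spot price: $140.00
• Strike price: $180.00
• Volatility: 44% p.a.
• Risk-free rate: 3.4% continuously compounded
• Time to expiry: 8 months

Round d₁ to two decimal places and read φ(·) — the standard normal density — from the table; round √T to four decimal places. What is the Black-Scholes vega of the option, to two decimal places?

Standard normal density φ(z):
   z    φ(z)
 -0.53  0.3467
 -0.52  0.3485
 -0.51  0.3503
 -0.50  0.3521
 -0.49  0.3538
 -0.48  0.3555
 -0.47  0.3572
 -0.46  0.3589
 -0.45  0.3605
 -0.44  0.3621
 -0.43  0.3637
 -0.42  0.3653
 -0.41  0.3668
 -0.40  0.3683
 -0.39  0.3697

σ√T = 0.44·√0.6667 = 0.3593
d₁ = [ln(140/180) + (0.034 + ½·0.44²)·0.6667] / (σ√T) = (-0.2513 + 0.0872) / 0.3593 = -0.4568 ≈ -0.46
√T = √0.6667 = 0.8165
φ(d₁) = φ(-0.46) = 0.3589
vega = S·φ(d₁)·√T = 140·0.3589·0.8165 = 41.0259
(Call and put vega coincide under Black-Scholes.)

41.03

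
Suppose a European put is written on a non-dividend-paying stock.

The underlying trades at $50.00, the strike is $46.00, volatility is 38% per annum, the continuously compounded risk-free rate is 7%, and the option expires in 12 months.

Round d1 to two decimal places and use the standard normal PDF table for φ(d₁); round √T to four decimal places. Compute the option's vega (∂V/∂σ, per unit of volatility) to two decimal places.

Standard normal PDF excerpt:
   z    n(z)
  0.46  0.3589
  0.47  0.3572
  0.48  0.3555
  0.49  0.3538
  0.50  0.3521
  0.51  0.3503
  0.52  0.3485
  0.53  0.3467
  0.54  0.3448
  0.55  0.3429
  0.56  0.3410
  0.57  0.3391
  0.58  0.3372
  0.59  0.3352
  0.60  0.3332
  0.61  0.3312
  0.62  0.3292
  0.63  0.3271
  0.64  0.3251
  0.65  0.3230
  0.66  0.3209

16.76

σ√T = 0.38 × 1.0000 = 0.3800
ln(S/K) + (r + σ²/2)T = ln(50/46) + (0.07 + 0.38²/2)·1 = 0.0834 + 0.1422 = 0.2256
d₁ = 0.2256 / 0.3800 = 0.5936 which rounds to 0.59
√T = √1 = 1.0000
φ(d₁) = φ(0.59) = 0.3352
vega = S·φ(d₁)·√T = 50·0.3352·1.0000 = 16.7600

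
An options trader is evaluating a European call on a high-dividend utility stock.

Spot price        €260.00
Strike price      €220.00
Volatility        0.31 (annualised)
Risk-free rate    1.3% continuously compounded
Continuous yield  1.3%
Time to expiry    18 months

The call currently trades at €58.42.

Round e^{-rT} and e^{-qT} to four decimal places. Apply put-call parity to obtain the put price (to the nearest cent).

exp(−qT) = exp(−0.013·1.5) = 0.9807;  exp(−rT) = exp(−0.013·1.5) = 0.9807
Put-call parity: C − P = S·e^(−qT) − K·e^(−rT) = 260·0.9807 − 220·0.9807 = 254.9820 − 215.7540 = 39.2280
P = C − (C − P) = 58.42 − (39.2280) = 19.1920

€19.19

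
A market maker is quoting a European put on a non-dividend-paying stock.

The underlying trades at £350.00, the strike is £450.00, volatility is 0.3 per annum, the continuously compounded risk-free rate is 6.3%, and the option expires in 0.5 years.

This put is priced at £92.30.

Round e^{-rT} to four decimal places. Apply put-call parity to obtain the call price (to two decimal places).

e^(−rT) = e^(−0.063·0.5) = 0.9690
Put-call parity: C − P = S − K·e^(−rT) = 350 − 450·0.9690 = 350 − 436.0500 = -86.0500
C = P + (C − P) = 92.30 + (-86.0500) = 6.2500

£6.25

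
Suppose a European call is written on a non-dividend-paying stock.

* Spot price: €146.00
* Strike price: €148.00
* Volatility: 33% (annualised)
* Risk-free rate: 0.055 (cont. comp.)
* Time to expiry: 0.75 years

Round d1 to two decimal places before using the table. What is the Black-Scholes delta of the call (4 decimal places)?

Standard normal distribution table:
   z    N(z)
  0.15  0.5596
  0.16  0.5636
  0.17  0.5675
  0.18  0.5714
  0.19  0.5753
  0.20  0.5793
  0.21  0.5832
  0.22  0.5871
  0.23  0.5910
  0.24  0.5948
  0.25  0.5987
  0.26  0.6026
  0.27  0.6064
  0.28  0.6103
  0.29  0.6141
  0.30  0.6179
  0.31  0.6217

0.5948

σ√T = 0.33·√0.75 = 0.2858
d₁ = [ln(146/148) + (0.055 + 0.33²/2)·0.75] / 0.2858 = [-0.0136 + 0.0821] / 0.2858 = 0.2396 ≈ 0.24
N(d₁) = N(0.24) = 0.5948
Δ_call = N(d₁) = 0.5948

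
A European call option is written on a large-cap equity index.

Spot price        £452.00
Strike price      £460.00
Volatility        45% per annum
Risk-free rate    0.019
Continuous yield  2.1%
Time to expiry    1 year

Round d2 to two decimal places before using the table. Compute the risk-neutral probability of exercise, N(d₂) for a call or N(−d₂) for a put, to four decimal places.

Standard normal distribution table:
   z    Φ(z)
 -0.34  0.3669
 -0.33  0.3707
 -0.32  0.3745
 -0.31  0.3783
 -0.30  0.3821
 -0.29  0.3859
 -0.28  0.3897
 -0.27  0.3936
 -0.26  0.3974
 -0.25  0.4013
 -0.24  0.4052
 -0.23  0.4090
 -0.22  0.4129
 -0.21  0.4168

0.3936

σ√T = 0.45 × 1.0000 = 0.4500
d₁ = [ln(452/460) + (0.019 − 0.021 + 0.45²/2)·1] / 0.4500 = [-0.0175 + 0.0993] / 0.4500 = 0.1816 → 0.18
d₂ = d₁ − σ√T = 0.1816 − 0.4500 = -0.2684 → -0.27
Risk-neutral Pr[S_T > K] = N(d₂) = N(-0.27) = 0.3936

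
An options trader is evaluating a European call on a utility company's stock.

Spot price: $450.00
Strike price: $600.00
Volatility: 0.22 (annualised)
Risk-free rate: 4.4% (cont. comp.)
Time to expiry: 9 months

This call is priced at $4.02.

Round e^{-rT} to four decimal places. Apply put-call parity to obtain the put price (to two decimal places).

$134.52

e^(−rT) = e^(−0.044·0.75) = 0.9675
Put-call parity: C − P = S − K·e^(−rT) = 450 − 600·0.9675 = 450 − 580.5000 = -130.5000
P = C − (C − P) = 4.02 − (-130.5000) = 134.5200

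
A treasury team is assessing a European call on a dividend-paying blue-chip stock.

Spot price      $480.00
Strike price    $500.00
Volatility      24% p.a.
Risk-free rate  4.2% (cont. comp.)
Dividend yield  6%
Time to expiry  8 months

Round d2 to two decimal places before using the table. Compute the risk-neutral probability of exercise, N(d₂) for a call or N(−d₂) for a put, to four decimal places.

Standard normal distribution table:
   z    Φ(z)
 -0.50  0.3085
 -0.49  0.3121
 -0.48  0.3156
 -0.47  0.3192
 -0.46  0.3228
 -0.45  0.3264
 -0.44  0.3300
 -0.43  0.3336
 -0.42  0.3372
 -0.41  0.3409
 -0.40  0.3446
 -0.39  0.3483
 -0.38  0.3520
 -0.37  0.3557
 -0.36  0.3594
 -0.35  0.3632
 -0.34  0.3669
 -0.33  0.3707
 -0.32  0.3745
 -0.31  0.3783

σ√T = 0.24 × 0.8165 = 0.1960
ln(S/K) + (r − q + σ²/2)T = ln(480/500) + (0.042 − 0.06 + 0.24²/2)·0.6667 = -0.0408 + 0.0072 = -0.0336
d₁ = -0.0336 / 0.1960 = -0.1716 ⇒ -0.17
d₂ = d₁ − σ√T = -0.1716 − 0.1960 = -0.3675 ⇒ -0.37
Risk-neutral Pr[S_T > K] = N(d₂) = N(-0.37) = 0.3557

0.3557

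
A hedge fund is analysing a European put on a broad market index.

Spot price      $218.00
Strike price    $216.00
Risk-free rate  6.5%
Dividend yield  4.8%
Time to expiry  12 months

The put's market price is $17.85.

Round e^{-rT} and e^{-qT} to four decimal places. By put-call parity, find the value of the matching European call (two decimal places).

$23.21

e^(−qT) = e^(−0.048·1) = 0.9531;  e^(−rT) = e^(−0.065·1) = 0.9371
Put-call parity: C − P = S·e^(−qT) − K·e^(−rT) = 218·0.9531 − 216·0.9371 = 207.7758 − 202.4136 = 5.3622
C = P + (C − P) = 17.85 + (5.3622) = 23.2122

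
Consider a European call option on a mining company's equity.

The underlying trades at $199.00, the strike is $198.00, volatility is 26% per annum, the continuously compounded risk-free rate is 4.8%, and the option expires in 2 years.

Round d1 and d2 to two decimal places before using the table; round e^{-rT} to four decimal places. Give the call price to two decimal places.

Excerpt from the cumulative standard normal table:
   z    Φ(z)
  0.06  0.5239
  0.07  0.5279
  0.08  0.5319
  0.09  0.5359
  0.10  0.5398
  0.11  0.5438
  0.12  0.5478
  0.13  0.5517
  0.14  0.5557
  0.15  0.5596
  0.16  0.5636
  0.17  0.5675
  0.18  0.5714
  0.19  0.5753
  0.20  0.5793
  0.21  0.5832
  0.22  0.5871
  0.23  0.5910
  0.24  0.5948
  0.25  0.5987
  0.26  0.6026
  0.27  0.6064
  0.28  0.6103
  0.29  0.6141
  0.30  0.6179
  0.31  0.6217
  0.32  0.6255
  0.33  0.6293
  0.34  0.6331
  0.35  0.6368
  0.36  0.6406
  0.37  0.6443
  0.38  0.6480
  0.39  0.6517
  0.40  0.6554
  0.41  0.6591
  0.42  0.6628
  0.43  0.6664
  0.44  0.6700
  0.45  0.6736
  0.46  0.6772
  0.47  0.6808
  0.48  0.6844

$38.36

σ√T = 0.26·√2 = 0.3677
ln(S/K) + (r + σ²/2)T = ln(199/198) + (0.048 + 0.26²/2)·2 = 0.0050 + 0.1636 = 0.1686
d₁ = 0.1686 / 0.3677 = 0.4586 which rounds to 0.46
d₂ = d₁ − σ√T = 0.4586 − 0.3677 = 0.0909 which rounds to 0.09
e^(−rT) = e^(−0.048·2) = 0.9085
N(d₁) = N(0.46) = 0.6772;  N(d₂) = N(0.09) = 0.5359
C = 199·0.6772 − 198·0.9085·0.5359 = 134.7628 − 96.3993 = 38.3635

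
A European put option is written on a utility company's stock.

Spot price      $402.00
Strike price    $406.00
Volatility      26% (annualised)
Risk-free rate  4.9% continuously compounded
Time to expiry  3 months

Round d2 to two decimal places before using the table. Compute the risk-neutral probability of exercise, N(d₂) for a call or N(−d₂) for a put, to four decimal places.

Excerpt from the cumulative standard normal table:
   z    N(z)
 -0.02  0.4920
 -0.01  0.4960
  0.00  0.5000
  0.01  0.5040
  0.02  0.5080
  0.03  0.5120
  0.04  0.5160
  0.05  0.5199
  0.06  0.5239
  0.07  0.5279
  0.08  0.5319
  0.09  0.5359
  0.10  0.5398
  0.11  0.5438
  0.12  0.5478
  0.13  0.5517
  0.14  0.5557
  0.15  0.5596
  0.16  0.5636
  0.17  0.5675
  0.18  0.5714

0.5199

σ√T = 0.26·√0.25 = 0.1300
d₁ = [ln(402/406) + (0.049 + 0.26²/2)·0.25] / 0.1300 = [-0.0099 + 0.0207] / 0.1300 = 0.0831 ≈ 0.08
d₂ = d₁ − σ√T = 0.0831 − 0.1300 = -0.0469 ≈ -0.05
Risk-neutral Pr[S_T < K] = N(−d₂) = N(0.05) = 0.5199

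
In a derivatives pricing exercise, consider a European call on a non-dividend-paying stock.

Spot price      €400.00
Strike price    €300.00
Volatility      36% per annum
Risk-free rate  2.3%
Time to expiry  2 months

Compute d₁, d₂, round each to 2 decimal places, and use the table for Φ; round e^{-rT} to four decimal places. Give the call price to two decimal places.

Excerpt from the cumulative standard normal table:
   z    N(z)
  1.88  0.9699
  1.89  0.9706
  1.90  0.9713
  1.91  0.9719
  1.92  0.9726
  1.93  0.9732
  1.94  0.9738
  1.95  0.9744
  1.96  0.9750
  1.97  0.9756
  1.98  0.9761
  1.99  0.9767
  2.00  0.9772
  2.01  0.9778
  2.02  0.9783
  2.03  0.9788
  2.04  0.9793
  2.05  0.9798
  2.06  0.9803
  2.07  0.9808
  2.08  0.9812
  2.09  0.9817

€101.66

T = 0.1667;  σ√T = 0.1470
d₁ = [ln(400/300) + (0.023 + 0.36²/2)·0.1667] / 0.1470 = [0.2877 + 0.0146] / 0.1470 = 2.0570 which rounds to 2.06
d₂ = d₁ − σ√T = 2.0570 − 0.1470 = 1.9100 which rounds to 1.91
exp(−rT) = exp(−0.023·0.1667) = 0.9962
N(d₁) = N(2.06) = 0.9803;  N(d₂) = N(1.91) = 0.9719
C = 400·0.9803 − 300·0.9962·0.9719 = 392.1200 − 290.4620 = 101.6580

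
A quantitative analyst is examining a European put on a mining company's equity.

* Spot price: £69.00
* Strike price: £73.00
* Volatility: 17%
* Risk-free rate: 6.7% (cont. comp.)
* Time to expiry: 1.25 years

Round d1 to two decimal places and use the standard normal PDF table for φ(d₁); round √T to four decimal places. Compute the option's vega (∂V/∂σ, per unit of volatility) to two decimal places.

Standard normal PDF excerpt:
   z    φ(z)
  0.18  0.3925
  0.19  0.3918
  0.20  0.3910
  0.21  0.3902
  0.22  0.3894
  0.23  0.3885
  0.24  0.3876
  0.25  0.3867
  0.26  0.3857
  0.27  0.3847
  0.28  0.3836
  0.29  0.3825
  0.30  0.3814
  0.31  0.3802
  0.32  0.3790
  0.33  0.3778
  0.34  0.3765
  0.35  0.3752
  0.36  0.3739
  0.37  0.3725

σ√T = 0.17 × 1.1180 = 0.1901
d₁ = [ln(69/73) + (0.067 + 0.17²/2)·1.25] / 0.1901 = [-0.0564 + 0.1018] / 0.1901 = 0.2392 which rounds to 0.24
√T = √1.25 = 1.1180
φ(d₁) = φ(0.24) = 0.3876
vega = S·φ(d₁)·√T = 69·0.3876·1.1180 = 29.9002
(Call and put vega coincide under Black-Scholes.)

29.90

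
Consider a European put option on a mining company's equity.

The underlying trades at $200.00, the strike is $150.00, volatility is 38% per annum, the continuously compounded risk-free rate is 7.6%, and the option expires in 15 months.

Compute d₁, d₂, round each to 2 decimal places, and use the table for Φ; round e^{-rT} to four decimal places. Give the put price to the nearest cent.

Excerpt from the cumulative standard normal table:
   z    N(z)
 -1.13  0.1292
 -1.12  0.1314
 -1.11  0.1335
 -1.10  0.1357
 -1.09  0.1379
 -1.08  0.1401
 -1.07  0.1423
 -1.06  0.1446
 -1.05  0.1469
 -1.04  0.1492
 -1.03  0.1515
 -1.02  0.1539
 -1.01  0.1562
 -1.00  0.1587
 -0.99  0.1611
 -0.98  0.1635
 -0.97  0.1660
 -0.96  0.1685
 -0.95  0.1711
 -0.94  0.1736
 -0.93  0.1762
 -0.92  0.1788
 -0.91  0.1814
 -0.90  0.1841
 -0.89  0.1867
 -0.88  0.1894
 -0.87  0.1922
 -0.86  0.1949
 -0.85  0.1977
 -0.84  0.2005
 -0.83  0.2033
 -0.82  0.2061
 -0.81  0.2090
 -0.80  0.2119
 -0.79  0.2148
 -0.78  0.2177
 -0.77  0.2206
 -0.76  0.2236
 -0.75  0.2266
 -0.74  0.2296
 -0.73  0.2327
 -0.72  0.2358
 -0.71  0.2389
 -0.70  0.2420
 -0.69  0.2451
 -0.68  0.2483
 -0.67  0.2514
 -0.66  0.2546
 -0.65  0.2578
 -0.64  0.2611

σ√T = 0.38·√1.25 = 0.4249
ln(S/K) + (r + σ²/2)T = ln(200/150) + (0.076 + 0.38²/2)·1.25 = 0.2877 + 0.1852 = 0.4729
d₁ = 0.4729 / 0.4249 = 1.1132 which rounds to 1.11
d₂ = d₁ − σ√T = 1.1132 − 0.4249 = 0.6883 which rounds to 0.69
exp(−rT) = exp(−0.076·1.25) = 0.9094
N(−d₂) = N(-0.69) = 0.2451;  N(−d₁) = N(-1.11) = 0.1335
P = 150·0.9094·0.2451 − 200·0.1335 = 33.4341 − 26.7000 = 6.7341

$6.73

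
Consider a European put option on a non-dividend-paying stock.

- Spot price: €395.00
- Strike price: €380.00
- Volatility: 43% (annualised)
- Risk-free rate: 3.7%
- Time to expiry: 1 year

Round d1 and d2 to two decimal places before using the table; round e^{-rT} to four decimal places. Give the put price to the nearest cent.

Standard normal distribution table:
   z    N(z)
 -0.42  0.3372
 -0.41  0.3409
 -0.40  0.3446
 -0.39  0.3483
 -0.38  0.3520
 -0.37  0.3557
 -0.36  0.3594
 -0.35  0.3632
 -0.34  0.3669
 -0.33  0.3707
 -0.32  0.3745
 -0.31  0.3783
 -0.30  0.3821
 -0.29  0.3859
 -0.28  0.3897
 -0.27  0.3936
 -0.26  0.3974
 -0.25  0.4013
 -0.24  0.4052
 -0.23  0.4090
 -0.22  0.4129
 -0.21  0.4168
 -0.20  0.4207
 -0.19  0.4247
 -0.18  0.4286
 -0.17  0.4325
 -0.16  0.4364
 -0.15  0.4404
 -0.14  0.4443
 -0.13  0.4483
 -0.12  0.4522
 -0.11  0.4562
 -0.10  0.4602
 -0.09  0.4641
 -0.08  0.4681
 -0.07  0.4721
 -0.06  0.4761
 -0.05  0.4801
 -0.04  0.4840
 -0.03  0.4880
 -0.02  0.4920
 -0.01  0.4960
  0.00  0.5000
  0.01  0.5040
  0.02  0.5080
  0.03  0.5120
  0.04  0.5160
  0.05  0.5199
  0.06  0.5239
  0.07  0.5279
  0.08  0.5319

σ√T = 0.43 × 1.0000 = 0.4300
d₁ = [ln(395/380) + (0.037 + 0.43²/2)·1] / 0.4300 = [0.0387 + 0.1294] / 0.4300 = 0.3911 ≈ 0.39
d₂ = d₁ − σ√T = 0.3911 − 0.4300 = -0.0389 ≈ -0.04
e^(−rT) = e^(−0.037·1) = 0.9637
N(−d₂) = N(0.04) = 0.5160;  N(−d₁) = N(-0.39) = 0.3483
P = 380·0.9637·0.5160 − 395·0.3483 = 188.9623 − 137.5785 = 51.3838

€51.38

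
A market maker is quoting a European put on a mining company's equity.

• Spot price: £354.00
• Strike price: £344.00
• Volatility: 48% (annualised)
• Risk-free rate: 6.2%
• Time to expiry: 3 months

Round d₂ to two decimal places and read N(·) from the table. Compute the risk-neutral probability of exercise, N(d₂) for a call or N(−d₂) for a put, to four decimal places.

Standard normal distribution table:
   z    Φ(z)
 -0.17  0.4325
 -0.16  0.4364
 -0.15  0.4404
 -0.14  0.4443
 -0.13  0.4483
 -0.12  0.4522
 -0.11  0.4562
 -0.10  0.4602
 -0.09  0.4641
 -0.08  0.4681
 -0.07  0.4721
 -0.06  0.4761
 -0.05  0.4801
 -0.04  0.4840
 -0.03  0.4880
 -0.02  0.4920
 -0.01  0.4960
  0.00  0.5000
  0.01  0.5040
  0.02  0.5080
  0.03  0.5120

0.4761

σ√T = 0.48 × 0.5000 = 0.2400
ln(S/K) + (r + σ²/2)T = ln(354/344) + (0.062 + 0.48²/2)·0.25 = 0.0287 + 0.0443 = 0.0730
d₁ = 0.0730 / 0.2400 = 0.3040 ⇒ 0.30
d₂ = d₁ − σ√T = 0.3040 − 0.2400 = 0.0640 ⇒ 0.06
Pr(exercise) under Q = N(−d₂) = N(-0.06) = 0.4761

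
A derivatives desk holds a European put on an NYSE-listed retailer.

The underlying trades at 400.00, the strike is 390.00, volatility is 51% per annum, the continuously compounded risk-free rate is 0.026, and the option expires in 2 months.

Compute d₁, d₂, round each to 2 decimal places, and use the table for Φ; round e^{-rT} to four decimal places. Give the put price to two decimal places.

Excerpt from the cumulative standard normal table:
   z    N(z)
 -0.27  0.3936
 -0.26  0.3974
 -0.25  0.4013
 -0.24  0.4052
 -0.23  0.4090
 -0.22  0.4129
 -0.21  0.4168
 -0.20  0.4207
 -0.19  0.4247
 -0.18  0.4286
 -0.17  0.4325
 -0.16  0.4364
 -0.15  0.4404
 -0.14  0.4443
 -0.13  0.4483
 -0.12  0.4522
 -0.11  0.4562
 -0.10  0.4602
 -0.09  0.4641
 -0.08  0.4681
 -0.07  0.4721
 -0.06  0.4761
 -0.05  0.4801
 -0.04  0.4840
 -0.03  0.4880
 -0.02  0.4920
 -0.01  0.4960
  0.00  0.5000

27.43

σ√T = 0.51 × 0.4082 = 0.2082
d₁ = [ln(400/390) + (0.026 + 0.51²/2)·0.1667] / 0.2082 = [0.0253 + 0.0260] / 0.2082 = 0.2465 → 0.25
d₂ = d₁ − σ√T = 0.2465 − 0.2082 = 0.0383 → 0.04
e^(−rT) = e^(−0.026·0.1667) = 0.9957
N(−d₂) = N(-0.04) = 0.4840;  N(−d₁) = N(-0.25) = 0.4013
P = 390·0.9957·0.4840 − 400·0.4013 = 187.9483 − 160.5200 = 27.4283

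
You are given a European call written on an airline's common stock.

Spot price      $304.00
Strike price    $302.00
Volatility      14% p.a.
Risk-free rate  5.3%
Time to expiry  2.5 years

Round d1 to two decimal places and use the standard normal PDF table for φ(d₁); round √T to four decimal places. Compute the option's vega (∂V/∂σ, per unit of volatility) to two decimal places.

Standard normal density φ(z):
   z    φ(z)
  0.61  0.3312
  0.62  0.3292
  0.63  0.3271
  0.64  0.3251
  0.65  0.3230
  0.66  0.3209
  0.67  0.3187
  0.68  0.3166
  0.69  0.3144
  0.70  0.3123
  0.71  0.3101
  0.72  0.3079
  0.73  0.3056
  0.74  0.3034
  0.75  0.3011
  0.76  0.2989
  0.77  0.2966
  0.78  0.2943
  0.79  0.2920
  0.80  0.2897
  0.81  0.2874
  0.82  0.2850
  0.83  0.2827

T = 2.5;  σ√T = 0.2214
d₁ = [ln(304/302) + (0.053 + 0.14²/2)·2.5] / 0.2214 = [0.0066 + 0.1570] / 0.2214 = 0.7391 which rounds to 0.74
√T = √2.5 = 1.5811
φ(d₁) = φ(0.74) = 0.3034
vega = S·φ(d₁)·√T = 304·0.3034·1.5811 = 145.8305

145.83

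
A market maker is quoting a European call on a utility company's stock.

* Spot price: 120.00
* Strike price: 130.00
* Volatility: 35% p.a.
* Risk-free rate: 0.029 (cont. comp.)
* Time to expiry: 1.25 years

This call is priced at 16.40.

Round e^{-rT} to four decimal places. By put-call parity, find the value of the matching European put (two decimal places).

e^(−rT) = e^(−0.029·1.25) = 0.9644
Put-call parity: C − P = S − K·e^(−rT) = 120 − 130·0.9644 = 120 − 125.3720 = -5.3720
P = C − (C − P) = 16.40 − (-5.3720) = 21.7720

21.77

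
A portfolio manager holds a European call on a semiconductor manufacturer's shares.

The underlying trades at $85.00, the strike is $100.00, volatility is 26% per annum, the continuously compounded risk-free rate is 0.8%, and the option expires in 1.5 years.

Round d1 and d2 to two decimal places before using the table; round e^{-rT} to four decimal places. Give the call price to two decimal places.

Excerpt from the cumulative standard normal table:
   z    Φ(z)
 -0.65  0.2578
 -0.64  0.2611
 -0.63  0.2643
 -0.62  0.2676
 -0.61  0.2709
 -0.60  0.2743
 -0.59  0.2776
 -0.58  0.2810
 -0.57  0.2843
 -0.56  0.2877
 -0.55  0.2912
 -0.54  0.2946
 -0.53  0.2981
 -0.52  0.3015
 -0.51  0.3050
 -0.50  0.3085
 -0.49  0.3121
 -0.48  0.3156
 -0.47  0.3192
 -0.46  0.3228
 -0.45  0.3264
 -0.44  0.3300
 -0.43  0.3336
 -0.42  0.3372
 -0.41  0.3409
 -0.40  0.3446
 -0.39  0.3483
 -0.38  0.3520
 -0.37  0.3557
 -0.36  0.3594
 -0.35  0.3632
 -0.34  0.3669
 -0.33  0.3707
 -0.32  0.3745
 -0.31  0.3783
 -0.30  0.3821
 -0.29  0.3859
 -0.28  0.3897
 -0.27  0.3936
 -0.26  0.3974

σ√T = 0.26·√1.5 = 0.3184
ln(S/K) + (r + σ²/2)T = ln(85/100) + (0.008 + 0.26²/2)·1.5 = -0.1625 + 0.0627 = -0.0998
d₁ = -0.0998 / 0.3184 = -0.3135 → -0.31
d₂ = d₁ − σ√T = -0.3135 − 0.3184 = -0.6319 → -0.63
exp(−rT) = exp(−0.008·1.5) = 0.9881
N(d₁) = N(-0.31) = 0.3783;  N(d₂) = N(-0.63) = 0.2643
C = 85·0.3783 − 100·0.9881·0.2643 = 32.1555 − 26.1155 = 6.0400

$6.04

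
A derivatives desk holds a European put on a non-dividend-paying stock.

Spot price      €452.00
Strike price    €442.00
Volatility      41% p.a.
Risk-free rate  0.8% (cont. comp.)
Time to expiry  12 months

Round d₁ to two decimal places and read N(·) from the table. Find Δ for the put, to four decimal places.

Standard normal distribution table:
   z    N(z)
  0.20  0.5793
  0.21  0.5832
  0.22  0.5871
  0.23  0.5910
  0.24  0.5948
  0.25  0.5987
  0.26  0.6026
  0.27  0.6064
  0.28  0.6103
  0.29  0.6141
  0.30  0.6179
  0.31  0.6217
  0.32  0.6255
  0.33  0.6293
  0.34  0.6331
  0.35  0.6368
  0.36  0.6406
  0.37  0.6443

-0.3897

σ√T = 0.41·√1 = 0.4100
d₁ = [ln(452/442) + (0.008 + ½·0.41²)·1] / (σ√T) = (0.0224 + 0.0920) / 0.4100 = 0.2791 → 0.28
N(d₁) = N(0.28) = 0.6103
Δ_put = N(d₁) − 1 = 0.6103 − 1 = -0.3897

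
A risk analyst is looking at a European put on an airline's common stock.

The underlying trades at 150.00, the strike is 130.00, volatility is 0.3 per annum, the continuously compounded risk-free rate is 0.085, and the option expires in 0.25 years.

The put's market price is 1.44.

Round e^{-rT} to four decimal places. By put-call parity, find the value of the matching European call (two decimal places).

24.17

exp(−rT) = exp(−0.085·0.25) = 0.9790
Put-call parity: C − P = S − K·e^(−rT) = 150 − 130·0.9790 = 150 − 127.2700 = 22.7300
C = P + (C − P) = 1.44 + (22.7300) = 24.1700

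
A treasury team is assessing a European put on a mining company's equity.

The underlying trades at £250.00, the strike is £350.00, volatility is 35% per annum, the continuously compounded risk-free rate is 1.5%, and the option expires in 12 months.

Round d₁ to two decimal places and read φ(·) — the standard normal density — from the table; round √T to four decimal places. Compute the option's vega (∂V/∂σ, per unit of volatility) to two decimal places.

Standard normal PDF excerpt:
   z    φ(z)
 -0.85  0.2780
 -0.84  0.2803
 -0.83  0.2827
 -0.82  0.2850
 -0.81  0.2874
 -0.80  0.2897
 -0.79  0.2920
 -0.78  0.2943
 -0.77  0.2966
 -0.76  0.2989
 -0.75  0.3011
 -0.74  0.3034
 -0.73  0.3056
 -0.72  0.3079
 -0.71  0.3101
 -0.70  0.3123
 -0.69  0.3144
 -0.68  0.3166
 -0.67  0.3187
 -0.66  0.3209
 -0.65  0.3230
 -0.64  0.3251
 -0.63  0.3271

σ√T = 0.35 × 1.0000 = 0.3500
d₁ = [ln(250/350) + (0.015 + ½·0.35²)·1] / (σ√T) = (-0.3365 + 0.0762) / 0.3500 = -0.7435 which rounds to -0.74
√T = √1 = 1.0000
φ(d₁) = φ(-0.74) = 0.3034
vega = S·φ(d₁)·√T = 250·0.3034·1.0000 = 75.8500

75.85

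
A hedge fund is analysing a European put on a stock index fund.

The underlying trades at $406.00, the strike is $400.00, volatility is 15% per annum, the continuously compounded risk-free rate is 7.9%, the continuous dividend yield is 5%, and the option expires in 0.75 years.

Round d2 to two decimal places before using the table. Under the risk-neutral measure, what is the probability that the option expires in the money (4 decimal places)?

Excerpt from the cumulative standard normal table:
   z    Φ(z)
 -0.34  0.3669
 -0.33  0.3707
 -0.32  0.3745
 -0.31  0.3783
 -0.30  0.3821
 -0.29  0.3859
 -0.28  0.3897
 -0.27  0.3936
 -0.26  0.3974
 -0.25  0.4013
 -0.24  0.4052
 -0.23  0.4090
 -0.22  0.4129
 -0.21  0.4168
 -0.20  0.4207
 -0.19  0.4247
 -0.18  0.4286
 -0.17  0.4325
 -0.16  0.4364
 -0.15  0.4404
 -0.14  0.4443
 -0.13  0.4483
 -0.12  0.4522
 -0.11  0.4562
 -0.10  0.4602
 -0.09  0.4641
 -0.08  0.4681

σ√T = 0.15·√0.75 = 0.1299
d₁ = [ln(406/400) + (0.079 − 0.05 + 0.15²/2)·0.75] / 0.1299 = [0.0149 + 0.0302] / 0.1299 = 0.3470 which rounds to 0.35
d₂ = d₁ − σ√T = 0.3470 − 0.1299 = 0.2171 which rounds to 0.22
Pr(exercise) under Q = N(−d₂) = N(-0.22) = 0.4129

0.4129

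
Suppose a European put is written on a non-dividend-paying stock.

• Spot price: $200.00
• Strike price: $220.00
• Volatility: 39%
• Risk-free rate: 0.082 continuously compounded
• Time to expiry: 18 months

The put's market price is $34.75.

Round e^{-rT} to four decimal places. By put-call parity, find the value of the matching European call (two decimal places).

exp(−rT) = exp(−0.082·1.5) = 0.8843
Put-call parity: C − P = S − K·e^(−rT) = 200 − 220·0.8843 = 200 − 194.5460 = 5.4540
C = P + (C − P) = 34.75 + (5.4540) = 40.2040

$40.20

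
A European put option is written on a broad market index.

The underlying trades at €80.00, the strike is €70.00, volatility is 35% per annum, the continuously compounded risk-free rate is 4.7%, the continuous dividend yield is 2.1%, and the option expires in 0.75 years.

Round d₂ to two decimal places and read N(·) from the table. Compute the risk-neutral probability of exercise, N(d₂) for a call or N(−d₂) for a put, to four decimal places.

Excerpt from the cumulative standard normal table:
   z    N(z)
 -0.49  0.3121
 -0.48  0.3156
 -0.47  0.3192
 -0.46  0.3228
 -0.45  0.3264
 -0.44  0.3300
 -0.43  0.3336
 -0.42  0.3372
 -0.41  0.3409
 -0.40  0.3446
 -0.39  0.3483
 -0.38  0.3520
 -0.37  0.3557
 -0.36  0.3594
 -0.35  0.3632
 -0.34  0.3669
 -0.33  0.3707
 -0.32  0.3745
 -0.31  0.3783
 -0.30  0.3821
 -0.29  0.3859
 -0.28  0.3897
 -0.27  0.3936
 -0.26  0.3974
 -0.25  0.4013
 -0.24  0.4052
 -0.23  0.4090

0.3632

T = 0.75;  σ√T = 0.3031
ln(S/K) + (r − q + σ²/2)T = ln(80/70) + (0.047 − 0.021 + 0.35²/2)·0.75 = 0.1335 + 0.0654 = 0.1990
d₁ = 0.1990 / 0.3031 = 0.6564 → 0.66
d₂ = d₁ − σ√T = 0.6564 − 0.3031 = 0.3533 → 0.35
Risk-neutral Pr[S_T < K] = N(−d₂) = N(-0.35) = 0.3632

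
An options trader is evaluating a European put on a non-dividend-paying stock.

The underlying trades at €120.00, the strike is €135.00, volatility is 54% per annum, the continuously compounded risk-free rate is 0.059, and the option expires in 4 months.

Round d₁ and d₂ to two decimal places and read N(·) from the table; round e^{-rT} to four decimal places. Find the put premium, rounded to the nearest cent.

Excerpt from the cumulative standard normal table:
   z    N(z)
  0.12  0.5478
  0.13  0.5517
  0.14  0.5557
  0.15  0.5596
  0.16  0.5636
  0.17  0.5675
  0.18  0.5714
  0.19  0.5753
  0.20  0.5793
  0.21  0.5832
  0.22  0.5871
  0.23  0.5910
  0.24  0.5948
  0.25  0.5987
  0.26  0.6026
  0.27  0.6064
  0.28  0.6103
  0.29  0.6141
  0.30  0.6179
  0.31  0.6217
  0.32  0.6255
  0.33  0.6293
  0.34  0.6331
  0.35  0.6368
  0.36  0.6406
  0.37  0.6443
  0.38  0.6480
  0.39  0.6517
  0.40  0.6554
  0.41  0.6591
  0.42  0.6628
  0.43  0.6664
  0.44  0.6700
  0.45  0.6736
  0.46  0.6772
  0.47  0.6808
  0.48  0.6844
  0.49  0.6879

σ√T = 0.54 × 0.5774 = 0.3118
d₁ = [ln(120/135) + (0.059 + ½·0.54²)·0.3333] / (σ√T) = (-0.1178 + 0.0683) / 0.3118 = -0.1588 ⇒ -0.16
d₂ = -0.1588 − 0.3118 = -0.4706 ⇒ -0.47
e^(−rT) = e^(−0.059·0.3333) = 0.9805
N(−d₂) = N(0.47) = 0.6808;  N(−d₁) = N(0.16) = 0.5636
P = 135·0.9805·0.6808 − 120·0.5636 = 90.1158 − 67.6320 = 22.4838

€22.48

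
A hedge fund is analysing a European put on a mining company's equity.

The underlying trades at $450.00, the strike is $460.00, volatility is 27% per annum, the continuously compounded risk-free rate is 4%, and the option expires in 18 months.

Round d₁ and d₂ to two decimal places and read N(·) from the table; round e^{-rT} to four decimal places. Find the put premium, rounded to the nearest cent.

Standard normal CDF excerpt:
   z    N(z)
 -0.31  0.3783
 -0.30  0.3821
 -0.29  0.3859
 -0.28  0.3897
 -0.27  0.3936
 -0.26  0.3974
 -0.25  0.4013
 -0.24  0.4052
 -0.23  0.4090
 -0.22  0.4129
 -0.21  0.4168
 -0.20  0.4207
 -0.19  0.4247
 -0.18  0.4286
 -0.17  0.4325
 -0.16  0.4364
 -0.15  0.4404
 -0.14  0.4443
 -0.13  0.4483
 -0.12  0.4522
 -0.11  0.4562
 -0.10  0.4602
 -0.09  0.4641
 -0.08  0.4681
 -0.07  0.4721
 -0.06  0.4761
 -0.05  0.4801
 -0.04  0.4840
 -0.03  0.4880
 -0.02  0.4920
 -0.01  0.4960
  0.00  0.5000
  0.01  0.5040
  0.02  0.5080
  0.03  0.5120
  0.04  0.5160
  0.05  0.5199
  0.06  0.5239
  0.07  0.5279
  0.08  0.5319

σ√T = 0.27·√1.5 = 0.3307
d₁ = [ln(450/460) + (0.04 + ½·0.27²)·1.5] / (σ√T) = (-0.0220 + 0.1147) / 0.3307 = 0.2803 ⇒ 0.28
d₂ = 0.2803 − 0.3307 = -0.0504 ⇒ -0.05
exp(−rT) = exp(−0.04·1.5) = 0.9418
P = 460·0.9418·N(0.05) − 450·N(-0.28) = 460·0.9418·0.5199 − 450·0.3897 = 225.2352 − 175.3650 = 49.8702

$49.87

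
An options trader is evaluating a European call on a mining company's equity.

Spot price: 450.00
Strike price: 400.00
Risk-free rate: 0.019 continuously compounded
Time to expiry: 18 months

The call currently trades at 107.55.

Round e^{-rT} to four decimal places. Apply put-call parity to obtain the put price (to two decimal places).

e^(−rT) = e^(−0.019·1.5) = 0.9719
Put-call parity: C − P = S − K·e^(−rT) = 450 − 400·0.9719 = 450 − 388.7600 = 61.2400
P = C − (C − P) = 107.55 − (61.2400) = 46.3100

46.31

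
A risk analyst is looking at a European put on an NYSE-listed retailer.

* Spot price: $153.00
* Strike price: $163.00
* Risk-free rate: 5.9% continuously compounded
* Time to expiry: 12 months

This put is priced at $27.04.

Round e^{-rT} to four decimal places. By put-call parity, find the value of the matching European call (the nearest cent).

$26.38

e^(−rT) = e^(−0.059·1) = 0.9427
Put-call parity: C − P = S − K·e^(−rT) = 153 − 163·0.9427 = 153 − 153.6601 = -0.6601
C = P + (C − P) = 27.04 + (-0.6601) = 26.3799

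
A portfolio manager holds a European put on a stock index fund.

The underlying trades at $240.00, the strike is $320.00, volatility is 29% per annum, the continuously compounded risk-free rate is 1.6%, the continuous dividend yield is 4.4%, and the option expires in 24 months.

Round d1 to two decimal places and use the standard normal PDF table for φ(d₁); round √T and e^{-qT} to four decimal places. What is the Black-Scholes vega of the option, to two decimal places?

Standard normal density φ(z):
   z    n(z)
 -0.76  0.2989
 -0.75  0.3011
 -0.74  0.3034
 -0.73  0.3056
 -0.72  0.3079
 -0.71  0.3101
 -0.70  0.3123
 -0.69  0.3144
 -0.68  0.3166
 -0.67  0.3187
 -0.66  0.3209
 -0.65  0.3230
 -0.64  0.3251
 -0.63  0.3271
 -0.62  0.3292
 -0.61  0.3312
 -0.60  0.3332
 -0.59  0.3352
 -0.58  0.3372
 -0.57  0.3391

101.67

σ√T = 0.29 × 1.4142 = 0.4101
d₁ = [ln(240/320) + (0.016 − 0.044 + 0.29²/2)·2] / 0.4101 = [-0.2877 + 0.0281] / 0.4101 = -0.6329 ≈ -0.63
√T = √2 = 1.4142
φ(d₁) = φ(-0.63) = 0.3271
e^(−qT) = e^(−0.044·2) = 0.9158
vega = S·e^(−qT)·φ(d₁)·√T = 240·0.9158·0.3271·1.4142 = 101.6724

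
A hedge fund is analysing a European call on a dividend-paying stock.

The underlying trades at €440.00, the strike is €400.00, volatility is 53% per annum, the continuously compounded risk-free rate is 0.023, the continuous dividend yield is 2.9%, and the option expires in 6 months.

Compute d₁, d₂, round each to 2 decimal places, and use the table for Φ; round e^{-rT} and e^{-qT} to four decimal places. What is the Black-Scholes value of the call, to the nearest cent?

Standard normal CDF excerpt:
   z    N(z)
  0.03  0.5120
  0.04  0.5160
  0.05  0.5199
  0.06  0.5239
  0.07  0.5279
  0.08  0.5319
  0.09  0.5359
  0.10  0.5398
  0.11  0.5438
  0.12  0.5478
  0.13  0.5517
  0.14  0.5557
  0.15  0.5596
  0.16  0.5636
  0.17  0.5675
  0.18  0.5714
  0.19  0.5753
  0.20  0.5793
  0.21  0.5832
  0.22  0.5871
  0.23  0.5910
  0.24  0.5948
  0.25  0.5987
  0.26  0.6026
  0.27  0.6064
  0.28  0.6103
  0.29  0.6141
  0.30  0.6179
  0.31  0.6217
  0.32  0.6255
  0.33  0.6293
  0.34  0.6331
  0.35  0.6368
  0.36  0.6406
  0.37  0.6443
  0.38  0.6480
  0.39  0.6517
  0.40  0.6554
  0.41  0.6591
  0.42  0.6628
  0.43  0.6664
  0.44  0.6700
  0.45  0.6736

σ√T = 0.53·√0.5 = 0.3748
d₁ = [ln(440/400) + (0.023 − 0.029 + ½·0.53²)·0.5] / (σ√T) = (0.0953 + 0.0672) / 0.3748 = 0.4337 → 0.43
d₂ = 0.4337 − 0.3748 = 0.0589 → 0.06
e^(−qT) = e^(−0.029·0.5) = 0.9856;  e^(−rT) = e^(−0.023·0.5) = 0.9886
N(d₁) = N(0.43) = 0.6664;  N(d₂) = N(0.06) = 0.5239
C = 440·0.9856·0.6664 − 400·0.9886·0.5239 = 288.9937 − 207.1710 = 81.8227

€81.82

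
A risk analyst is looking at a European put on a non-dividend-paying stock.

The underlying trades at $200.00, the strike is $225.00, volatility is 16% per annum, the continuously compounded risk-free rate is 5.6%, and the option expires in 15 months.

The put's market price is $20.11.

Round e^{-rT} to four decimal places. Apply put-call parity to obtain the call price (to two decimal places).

e^(−rT) = e^(−0.056·1.25) = 0.9324
Put-call parity: C − P = S − K·e^(−rT) = 200 − 225·0.9324 = 200 − 209.7900 = -9.7900
C = P + (C − P) = 20.11 + (-9.7900) = 10.3200

$10.32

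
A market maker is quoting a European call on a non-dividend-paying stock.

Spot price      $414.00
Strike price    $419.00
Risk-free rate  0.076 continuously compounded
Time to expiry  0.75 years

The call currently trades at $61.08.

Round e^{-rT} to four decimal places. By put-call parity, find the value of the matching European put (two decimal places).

$42.87

exp(−rT) = exp(−0.076·0.75) = 0.9446
Put-call parity: C − P = S − K·e^(−rT) = 414 − 419·0.9446 = 414 − 395.7874 = 18.2126
P = C − (C − P) = 61.08 − (18.2126) = 42.8674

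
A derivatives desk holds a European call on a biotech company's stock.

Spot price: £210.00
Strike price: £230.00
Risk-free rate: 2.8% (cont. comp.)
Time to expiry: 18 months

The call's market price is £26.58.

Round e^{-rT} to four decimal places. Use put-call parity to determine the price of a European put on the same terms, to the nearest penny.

e^(−rT) = e^(−0.028·1.5) = 0.9589
Put-call parity: C − P = S − K·e^(−rT) = 210 − 230·0.9589 = 210 − 220.5470 = -10.5470
P = C − (C − P) = 26.58 − (-10.5470) = 37.1270

£37.13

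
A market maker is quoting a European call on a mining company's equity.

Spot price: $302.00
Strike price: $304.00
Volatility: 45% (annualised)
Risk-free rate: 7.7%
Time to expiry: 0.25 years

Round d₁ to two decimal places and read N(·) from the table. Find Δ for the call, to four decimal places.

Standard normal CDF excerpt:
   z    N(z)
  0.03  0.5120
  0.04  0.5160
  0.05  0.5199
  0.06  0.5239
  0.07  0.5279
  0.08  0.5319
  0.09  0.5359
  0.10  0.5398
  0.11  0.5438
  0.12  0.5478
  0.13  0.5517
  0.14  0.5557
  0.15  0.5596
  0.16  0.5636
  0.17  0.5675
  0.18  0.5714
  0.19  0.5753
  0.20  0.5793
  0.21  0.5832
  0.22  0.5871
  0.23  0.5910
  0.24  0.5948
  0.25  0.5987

0.5675

σ√T = 0.45·√0.25 = 0.2250
d₁ = [ln(302/304) + (0.077 + 0.45²/2)·0.25] / 0.2250 = [-0.0066 + 0.0446] / 0.2250 = 0.1687 which rounds to 0.17
N(d₁) = N(0.17) = 0.5675
Δ_call = N(d₁) = 0.5675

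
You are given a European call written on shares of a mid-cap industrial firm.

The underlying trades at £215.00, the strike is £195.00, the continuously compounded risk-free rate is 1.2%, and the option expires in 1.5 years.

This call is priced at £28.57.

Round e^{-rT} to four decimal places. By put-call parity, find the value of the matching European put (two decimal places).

£5.10

exp(−rT) = exp(−0.012·1.5) = 0.9822
Put-call parity: C − P = S − K·e^(−rT) = 215 − 195·0.9822 = 215 − 191.5290 = 23.4710
P = C − (C − P) = 28.57 − (23.4710) = 5.0990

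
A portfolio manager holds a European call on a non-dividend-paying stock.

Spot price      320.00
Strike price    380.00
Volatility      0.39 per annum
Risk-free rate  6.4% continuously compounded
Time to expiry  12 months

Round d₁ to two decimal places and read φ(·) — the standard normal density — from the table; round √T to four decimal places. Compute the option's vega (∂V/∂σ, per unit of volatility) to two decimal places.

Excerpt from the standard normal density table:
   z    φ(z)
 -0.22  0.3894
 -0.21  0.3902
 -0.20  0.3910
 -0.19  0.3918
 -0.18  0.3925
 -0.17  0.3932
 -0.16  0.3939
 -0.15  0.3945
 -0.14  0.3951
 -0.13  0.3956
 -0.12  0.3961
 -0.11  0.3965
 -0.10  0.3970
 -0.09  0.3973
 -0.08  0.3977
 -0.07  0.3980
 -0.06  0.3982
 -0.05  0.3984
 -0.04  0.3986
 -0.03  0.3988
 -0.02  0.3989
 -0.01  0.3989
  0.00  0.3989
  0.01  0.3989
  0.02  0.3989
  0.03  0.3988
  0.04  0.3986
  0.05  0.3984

T = 1;  σ√T = 0.3900
d₁ = [ln(320/380) + (0.064 + ½·0.39²)·1] / (σ√T) = (-0.1719 + 0.1401) / 0.3900 = -0.0815 ≈ -0.08
√T = √1 = 1.0000
φ(d₁) = φ(-0.08) = 0.3977
vega = S·φ(d₁)·√T = 320·0.3977·1.0000 = 127.2640

127.26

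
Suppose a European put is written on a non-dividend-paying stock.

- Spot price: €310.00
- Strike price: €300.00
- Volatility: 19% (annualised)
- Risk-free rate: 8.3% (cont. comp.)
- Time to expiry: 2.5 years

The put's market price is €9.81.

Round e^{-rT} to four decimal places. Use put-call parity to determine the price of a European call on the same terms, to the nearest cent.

exp(−rT) = exp(−0.083·2.5) = 0.8126
Put-call parity: C − P = S − K·e^(−rT) = 310 − 300·0.8126 = 310 − 243.7800 = 66.2200
C = P + (C − P) = 9.81 + (66.2200) = 76.0300

€76.03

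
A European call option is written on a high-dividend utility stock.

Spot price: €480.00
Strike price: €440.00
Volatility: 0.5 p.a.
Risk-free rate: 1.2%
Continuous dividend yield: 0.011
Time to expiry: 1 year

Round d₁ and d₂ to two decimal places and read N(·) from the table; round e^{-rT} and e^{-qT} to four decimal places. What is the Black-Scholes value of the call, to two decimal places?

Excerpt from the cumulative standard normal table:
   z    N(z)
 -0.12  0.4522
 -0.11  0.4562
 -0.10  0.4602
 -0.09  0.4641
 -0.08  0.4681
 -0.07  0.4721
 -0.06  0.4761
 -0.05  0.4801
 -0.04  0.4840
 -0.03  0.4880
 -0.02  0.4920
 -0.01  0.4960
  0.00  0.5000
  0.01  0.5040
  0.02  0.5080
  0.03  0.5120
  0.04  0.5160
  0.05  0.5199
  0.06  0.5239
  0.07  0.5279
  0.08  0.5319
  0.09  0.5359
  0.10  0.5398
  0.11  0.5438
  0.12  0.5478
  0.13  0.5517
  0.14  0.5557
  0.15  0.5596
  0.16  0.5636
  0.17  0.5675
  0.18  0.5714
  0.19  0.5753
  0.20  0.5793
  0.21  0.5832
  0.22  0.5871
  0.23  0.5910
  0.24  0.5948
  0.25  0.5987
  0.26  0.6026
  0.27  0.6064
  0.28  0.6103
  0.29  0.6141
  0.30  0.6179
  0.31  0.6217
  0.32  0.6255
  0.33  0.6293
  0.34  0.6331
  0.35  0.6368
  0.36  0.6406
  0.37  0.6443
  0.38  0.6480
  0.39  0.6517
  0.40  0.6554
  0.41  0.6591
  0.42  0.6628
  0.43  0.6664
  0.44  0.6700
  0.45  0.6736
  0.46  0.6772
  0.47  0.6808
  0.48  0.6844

€111.13

T = 1;  σ√T = 0.5000
d₁ = [ln(480/440) + (0.012 − 0.011 + ½·0.5²)·1] / (σ√T) = (0.0870 + 0.1260) / 0.5000 = 0.4260 → 0.43
d₂ = 0.4260 − 0.5000 = -0.0740 → -0.07
e^(−qT) = e^(−0.011·1) = 0.9891;  e^(−rT) = e^(−0.012·1) = 0.9881
C = 480·0.9891·N(0.43) − 440·0.9881·N(-0.07) = 480·0.9891·0.6664 − 440·0.9881·0.4721 = 316.3854 − 205.2521 = 111.1333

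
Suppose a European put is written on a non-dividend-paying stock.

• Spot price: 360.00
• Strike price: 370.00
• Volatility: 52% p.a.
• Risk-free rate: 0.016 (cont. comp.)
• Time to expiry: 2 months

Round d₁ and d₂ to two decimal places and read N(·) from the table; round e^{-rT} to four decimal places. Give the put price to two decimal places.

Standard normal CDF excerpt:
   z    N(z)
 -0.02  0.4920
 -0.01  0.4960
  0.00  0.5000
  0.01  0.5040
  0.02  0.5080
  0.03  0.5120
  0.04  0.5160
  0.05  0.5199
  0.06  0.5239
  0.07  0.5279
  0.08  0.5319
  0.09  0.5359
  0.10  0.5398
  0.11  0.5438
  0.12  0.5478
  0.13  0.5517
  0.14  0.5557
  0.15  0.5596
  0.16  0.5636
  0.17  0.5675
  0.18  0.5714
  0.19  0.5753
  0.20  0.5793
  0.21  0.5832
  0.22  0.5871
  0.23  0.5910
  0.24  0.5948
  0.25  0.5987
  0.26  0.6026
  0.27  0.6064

35.20

σ√T = 0.52·√0.1667 = 0.2123
d₁ = [ln(360/370) + (0.016 + 0.52²/2)·0.1667] / 0.2123 = [-0.0274 + 0.0252] / 0.2123 = -0.0104 → -0.01
d₂ = d₁ − σ√T = -0.0104 − 0.2123 = -0.2226 → -0.22
e^(−rT) = e^(−0.016·0.1667) = 0.9973
P = 370·0.9973·N(0.22) − 360·N(0.01) = 370·0.9973·0.5871 − 360·0.5040 = 216.6405 − 181.4400 = 35.2005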